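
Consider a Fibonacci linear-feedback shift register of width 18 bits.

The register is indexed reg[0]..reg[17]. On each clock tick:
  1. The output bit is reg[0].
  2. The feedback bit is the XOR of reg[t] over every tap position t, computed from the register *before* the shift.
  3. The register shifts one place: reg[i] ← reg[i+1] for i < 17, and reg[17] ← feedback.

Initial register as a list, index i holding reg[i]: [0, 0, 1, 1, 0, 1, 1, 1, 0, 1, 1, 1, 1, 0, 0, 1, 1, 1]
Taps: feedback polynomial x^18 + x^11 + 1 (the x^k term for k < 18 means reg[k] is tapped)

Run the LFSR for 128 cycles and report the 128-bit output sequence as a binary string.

00110111011110011111111000100010001110111111111101110000000111111110001111000000011110000000000000011110001111000111111101110001

tick  register→output (feedback)
  0  001101110111100111→0 (1)
  1  011011101111001111→0 (1)
  2  110111011110011111→1 (1)
  3  101110111100111111→1 (1)
  4  011101111001111111→0 (1)
  5  111011110011111111→1 (0)
  6  110111100111111110→1 (0)
  7  101111001111111100→1 (0)
  8  011110011111111000→0 (1)
  9  111100111111110001→1 (0)
 10  111001111111100010→1 (0)
 11  110011111111000100→1 (0)
 12  100111111110001000→1 (1)
 13  001111111100010001→0 (0)
 14  011111111000100010→0 (0)
 15  111111110001000100→1 (0)
 16  111111100010001000→1 (1)
 17  111111000100010001→1 (1)
 18  111110001000100011→1 (1)
 19  111100010001000111→1 (0)
 20  111000100010001110→1 (1)
 21  110001000100011101→1 (1)
 22  100010001000111011→1 (1)
 23  000100010001110111→0 (1)
 24  001000100011101111→0 (1)
 25  010001000111011111→0 (1)
 26  100010001110111111→1 (1)
 27  000100011101111111→0 (1)
 28  001000111011111111→0 (1)
 29  010001110111111111→0 (1)
 30  100011101111111111→1 (0)
 31  000111011111111110→0 (1)
 32  001110111111111101→0 (1)
 33  011101111111111011→0 (1)
 34  111011111111110111→1 (0)
 35  110111111111101110→1 (0)
 36  101111111111011100→1 (0)
 37  011111111110111000→0 (0)
 38  111111111101110000→1 (0)
 39  111111111011100000→1 (0)
 40  111111110111000000→1 (0)
 41  111111101110000000→1 (1)
 42  111111011100000001→1 (1)
 43  111110111000000011→1 (1)
 44  111101110000000111→1 (1)
 45  111011100000001111→1 (1)
 46  110111000000011111→1 (1)
 47  101110000000111111→1 (1)
 48  011100000001111111→0 (1)
 49  111000000011111111→1 (0)
 50  110000000111111110→1 (0)
 51  100000001111111100→1 (0)
 52  000000011111111000→0 (1)
 53  000000111111110001→0 (1)
 54  000001111111100011→0 (1)
 55  000011111111000111→0 (1)
 56  000111111110001111→0 (0)
 57  001111111100011110→0 (0)
 58  011111111000111100→0 (0)
 59  111111110001111000→1 (0)
 60  111111100011110000→1 (0)
 61  111111000111100000→1 (0)
 62  111110001111000000→1 (0)
 63  111100011110000000→1 (1)
 64  111000111100000001→1 (1)
 65  110001111000000011→1 (1)
 66  100011110000000111→1 (1)
 67  000111100000001111→0 (0)
 68  001111000000011110→0 (0)
 69  011110000000111100→0 (0)
 70  111100000001111000→1 (0)
 71  111000000011110000→1 (0)
 72  110000000111100000→1 (0)
 73  100000001111000000→1 (0)
 74  000000011110000000→0 (0)
 75  000000111100000000→0 (0)
 76  000001111000000000→0 (0)
 77  000011110000000000→0 (0)
 78  000111100000000000→0 (0)
 79  001111000000000000→0 (0)
 80  011110000000000000→0 (0)
 81  111100000000000000→1 (1)
 82  111000000000000001→1 (1)
 83  110000000000000011→1 (1)
 84  100000000000000111→1 (1)
 85  000000000000001111→0 (0)
 86  000000000000011110→0 (0)
 87  000000000000111100→0 (0)
 88  000000000001111000→0 (1)
 89  000000000011110001→0 (1)
 90  000000000111100011→0 (1)
 91  000000001111000111→0 (1)
 92  000000011110001111→0 (0)
 93  000000111100011110→0 (0)
 94  000001111000111100→0 (0)
 95  000011110001111000→0 (1)
 96  000111100011110001→0 (1)
 97  001111000111100011→0 (1)
 98  011110001111000111→0 (1)
 99  111100011110001111→1 (1)
100  111000111100011111→1 (1)
101  110001111000111111→1 (1)
102  100011110001111111→1 (0)
103  000111100011111110→0 (1)
104  001111000111111101→0 (1)
105  011110001111111011→0 (1)
106  111100011111110111→1 (0)
107  111000111111101110→1 (0)
108  110001111111011100→1 (0)
109  100011111110111000→1 (1)
110  000111111101110001→0 (1)
111  001111111011100011→0 (1)
112  011111110111000111→0 (1)
113  111111101110001111→1 (1)
114  111111011100011111→1 (1)
115  111110111000111111→1 (1)
116  111101110001111111→1 (0)
117  111011100011111110→1 (0)
118  110111000111111100→1 (0)
119  101110001111111000→1 (0)
120  011100011111110000→0 (1)
121  111000111111100001→1 (0)
122  110001111111000010→1 (0)
123  100011111110000100→1 (1)
124  000111111100001001→0 (0)
125  001111111000010010→0 (0)
126  011111110000100100→0 (0)
127  111111100001001000→1 (0)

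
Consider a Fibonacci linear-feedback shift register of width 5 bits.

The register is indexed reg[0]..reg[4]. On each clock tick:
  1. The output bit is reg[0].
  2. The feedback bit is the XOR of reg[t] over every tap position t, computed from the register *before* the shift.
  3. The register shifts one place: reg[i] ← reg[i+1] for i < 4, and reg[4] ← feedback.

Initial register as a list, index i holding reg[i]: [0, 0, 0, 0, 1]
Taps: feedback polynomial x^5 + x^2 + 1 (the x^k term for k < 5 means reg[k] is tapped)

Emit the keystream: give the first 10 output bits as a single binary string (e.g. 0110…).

k : reg_k → out_k, fb_k
0: 00001 → 0, fb=0
1: 00010 → 0, fb=0
2: 00100 → 0, fb=1
3: 01001 → 0, fb=0
4: 10010 → 1, fb=1
5: 00101 → 0, fb=1
6: 01011 → 0, fb=0
7: 10110 → 1, fb=0
8: 01100 → 0, fb=1
9: 11001 → 1, fb=1

0000100101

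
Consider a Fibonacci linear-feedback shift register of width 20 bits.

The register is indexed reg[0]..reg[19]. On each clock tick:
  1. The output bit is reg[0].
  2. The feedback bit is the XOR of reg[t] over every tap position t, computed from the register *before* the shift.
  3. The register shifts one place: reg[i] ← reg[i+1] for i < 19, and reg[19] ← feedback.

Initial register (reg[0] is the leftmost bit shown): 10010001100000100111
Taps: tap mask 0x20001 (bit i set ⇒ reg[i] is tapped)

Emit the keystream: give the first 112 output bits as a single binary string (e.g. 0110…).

step | reg (before) | out | fb
   0 | 10010001100000100111 | 1 | 0
   1 | 00100011000001001110 | 0 | 1
   2 | 01000110000010011101 | 0 | 1
   3 | 10001100000100111011 | 1 | 1
   4 | 00011000001001110111 | 0 | 1
   5 | 00110000010011101111 | 0 | 1
   6 | 01100000100111011111 | 0 | 1
   7 | 11000001001110111111 | 1 | 0
   8 | 10000010011101111110 | 1 | 0
   9 | 00000100111011111100 | 0 | 1
  10 | 00001001110111111001 | 0 | 0
  11 | 00010011101111110010 | 0 | 0
  12 | 00100111011111100100 | 0 | 1
  13 | 01001110111111001001 | 0 | 0
  14 | 10011101111110010010 | 1 | 1
  15 | 00111011111100100101 | 0 | 1
  16 | 01110111111001001011 | 0 | 0
  17 | 11101111110010010110 | 1 | 0
  18 | 11011111100100101100 | 1 | 0
  19 | 10111111001001011000 | 1 | 1
  20 | 01111110010010110001 | 0 | 0
  21 | 11111100100101100010 | 1 | 1
  22 | 11111001001011000101 | 1 | 0
  23 | 11110010010110001010 | 1 | 1
  24 | 11100100101100010101 | 1 | 0
  25 | 11001001011000101010 | 1 | 1
  26 | 10010010110001010101 | 1 | 0
  27 | 00100101100010101010 | 0 | 0
  28 | 01001011000101010100 | 0 | 1
  29 | 10010110001010101001 | 1 | 1
  30 | 00101100010101010011 | 0 | 0
  31 | 01011000101010100110 | 0 | 1
  32 | 10110001010101001101 | 1 | 0
  33 | 01100010101010011010 | 0 | 0
  34 | 11000101010100110100 | 1 | 0
  35 | 10001010101001101000 | 1 | 1
  36 | 00010101010011010001 | 0 | 0
  37 | 00101010100110100010 | 0 | 0
  38 | 01010101001101000100 | 0 | 1
  39 | 10101010011010001001 | 1 | 1
  40 | 01010100110100010011 | 0 | 0
  41 | 10101001101000100110 | 1 | 0
  42 | 01010011010001001100 | 0 | 1
  43 | 10100110100010011001 | 1 | 1
  44 | 01001101000100110011 | 0 | 0
  45 | 10011010001001100110 | 1 | 0
  46 | 00110100010011001100 | 0 | 1
  47 | 01101000100110011001 | 0 | 0
  48 | 11010001001100110010 | 1 | 1
  49 | 10100010011001100101 | 1 | 0
  50 | 01000100110011001010 | 0 | 0
  51 | 10001001100110010100 | 1 | 0
  52 | 00010011001100101000 | 0 | 0
  53 | 00100110011001010000 | 0 | 0
  54 | 01001100110010100000 | 0 | 0
  55 | 10011001100101000000 | 1 | 1
  56 | 00110011001010000001 | 0 | 0
  57 | 01100110010100000010 | 0 | 0
  58 | 11001100101000000100 | 1 | 0
  59 | 10011001010000001000 | 1 | 1
  60 | 00110010100000010001 | 0 | 0
  61 | 01100101000000100010 | 0 | 0
  62 | 11001010000001000100 | 1 | 0
  63 | 10010100000010001000 | 1 | 1
  64 | 00101000000100010001 | 0 | 0
  65 | 01010000001000100010 | 0 | 0
  66 | 10100000010001000100 | 1 | 0
  67 | 01000000100010001000 | 0 | 0
  68 | 10000001000100010000 | 1 | 1
  69 | 00000010001000100001 | 0 | 0
  70 | 00000100010001000010 | 0 | 0
  71 | 00001000100010000100 | 0 | 1
  72 | 00010001000100001001 | 0 | 0
  73 | 00100010001000010010 | 0 | 0
  74 | 01000100010000100100 | 0 | 1
  75 | 10001000100001001001 | 1 | 1
  76 | 00010001000010010011 | 0 | 0
  77 | 00100010000100100110 | 0 | 1
  78 | 01000100001001001101 | 0 | 1
  79 | 10001000010010011011 | 1 | 1
  80 | 00010000100100110111 | 0 | 1
  81 | 00100001001001101111 | 0 | 1
  82 | 01000010010011011111 | 0 | 1
  83 | 10000100100110111111 | 1 | 0
  84 | 00001001001101111110 | 0 | 1
  85 | 00010010011011111101 | 0 | 1
  86 | 00100100110111111011 | 0 | 0
  87 | 01001001101111110110 | 0 | 1
  88 | 10010011011111101101 | 1 | 0
  89 | 00100110111111011010 | 0 | 0
  90 | 01001101111110110100 | 0 | 1
  91 | 10011011111101101001 | 1 | 1
  92 | 00110111111011010011 | 0 | 0
  93 | 01101111110110100110 | 0 | 1
  94 | 11011111101101001101 | 1 | 0
  95 | 10111111011010011010 | 1 | 1
  96 | 01111110110100110101 | 0 | 1
  97 | 11111101101001101011 | 1 | 1
  98 | 11111011010011010111 | 1 | 0
  99 | 11110110100110101110 | 1 | 0
 100 | 11101101001101011100 | 1 | 0
 101 | 11011010011010111000 | 1 | 1
 102 | 10110100110101110001 | 1 | 1
 103 | 01101001101011100011 | 0 | 0
 104 | 11010011010111000110 | 1 | 0
 105 | 10100110101110001100 | 1 | 0
 106 | 01001101011100011000 | 0 | 0
 107 | 10011010111000110000 | 1 | 1
 108 | 00110101110001100001 | 0 | 0
 109 | 01101011100011000010 | 0 | 0
 110 | 11010111000110000100 | 1 | 0
 111 | 10101110001100001000 | 1 | 1

1001000110000010011101111110010010110001010101001101000100110011001010000001000100010000100100110111111011010011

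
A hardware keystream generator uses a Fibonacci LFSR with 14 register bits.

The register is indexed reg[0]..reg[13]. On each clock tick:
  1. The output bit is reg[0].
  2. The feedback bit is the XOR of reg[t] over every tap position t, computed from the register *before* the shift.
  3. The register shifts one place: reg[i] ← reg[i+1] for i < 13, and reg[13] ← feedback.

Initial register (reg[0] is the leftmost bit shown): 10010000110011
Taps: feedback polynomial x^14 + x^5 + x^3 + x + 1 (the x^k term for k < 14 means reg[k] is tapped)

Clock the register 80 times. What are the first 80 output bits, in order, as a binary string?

10010000110011001011101010011101001000111010100000110010111111100111110011111011

step | reg (before) | out | fb
   0 | 10010000110011 | 1 | 0
   1 | 00100001100110 | 0 | 0
   2 | 01000011001100 | 0 | 1
   3 | 10000110011001 | 1 | 0
   4 | 00001100110010 | 0 | 1
   5 | 00011001100101 | 0 | 1
   6 | 00110011001011 | 0 | 1
   7 | 01100110010111 | 0 | 0
   8 | 11001100101110 | 1 | 1
   9 | 10011001011101 | 1 | 0
  10 | 00110010111010 | 0 | 1
  11 | 01100101110101 | 0 | 0
  12 | 11001011101010 | 1 | 0
  13 | 10010111010100 | 1 | 1
  14 | 00101110101001 | 0 | 1
  15 | 01011101010011 | 0 | 1
  16 | 10111010100111 | 1 | 0
  17 | 01110101001110 | 0 | 1
  18 | 11101010011101 | 1 | 0
  19 | 11010100111010 | 1 | 0
  20 | 10101001110100 | 1 | 1
  21 | 01010011101001 | 0 | 0
  22 | 10100111010010 | 1 | 0
  23 | 01001110100100 | 0 | 0
  24 | 10011101001000 | 1 | 1
  25 | 00111010010001 | 0 | 1
  26 | 01110100100011 | 0 | 1
  27 | 11101001000111 | 1 | 0
  28 | 11010010001110 | 1 | 1
  29 | 10100100011101 | 1 | 0
  30 | 01001000111010 | 0 | 1
  31 | 10010001110101 | 1 | 0
  32 | 00100011101010 | 0 | 0
  33 | 01000111010100 | 0 | 0
  34 | 10001110101000 | 1 | 0
  35 | 00011101010000 | 0 | 0
  36 | 00111010100000 | 0 | 1
  37 | 01110101000001 | 0 | 1
  38 | 11101010000011 | 1 | 0
  39 | 11010100000110 | 1 | 0
  40 | 10101000001100 | 1 | 1
  41 | 01010000011001 | 0 | 0
  42 | 10100000110010 | 1 | 1
  43 | 01000001100101 | 0 | 1
  44 | 10000011001011 | 1 | 1
  45 | 00000110010111 | 0 | 1
  46 | 00001100101111 | 0 | 1
  47 | 00011001011111 | 0 | 1
  48 | 00110010111111 | 0 | 1
  49 | 01100101111111 | 0 | 0
  50 | 11001011111110 | 1 | 0
  51 | 10010111111100 | 1 | 1
  52 | 00101111111001 | 0 | 1
  53 | 01011111110011 | 0 | 1
  54 | 10111111100111 | 1 | 1
  55 | 01111111001111 | 0 | 1
  56 | 11111110011111 | 1 | 0
  57 | 11111100111110 | 1 | 0
  58 | 11111001111100 | 1 | 1
  59 | 11110011111001 | 1 | 1
  60 | 11100111110011 | 1 | 1
  61 | 11001111100111 | 1 | 1
  62 | 10011111001111 | 1 | 1
  63 | 00111110011111 | 0 | 0
  64 | 01111100111110 | 0 | 1
  65 | 11111001111101 | 1 | 1
  66 | 11110011111011 | 1 | 1
  67 | 11100111110111 | 1 | 1
  68 | 11001111101111 | 1 | 1
  69 | 10011111011111 | 1 | 1
  70 | 00111110111111 | 0 | 0
  71 | 01111101111110 | 0 | 1
  72 | 11111011111101 | 1 | 1
  73 | 11110111111011 | 1 | 0
  74 | 11101111110110 | 1 | 1
  75 | 11011111101101 | 1 | 0
  76 | 10111111011010 | 1 | 1
  77 | 01111110110101 | 0 | 1
  78 | 11111101101011 | 1 | 0
  79 | 11111011010110 | 1 | 1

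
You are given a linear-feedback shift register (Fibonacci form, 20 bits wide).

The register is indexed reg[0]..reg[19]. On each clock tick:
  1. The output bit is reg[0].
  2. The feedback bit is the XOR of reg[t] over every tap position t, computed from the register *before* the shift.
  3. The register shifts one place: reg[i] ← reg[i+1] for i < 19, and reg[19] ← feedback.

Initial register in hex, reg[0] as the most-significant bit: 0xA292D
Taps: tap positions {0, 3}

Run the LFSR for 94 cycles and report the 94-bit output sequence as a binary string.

1010001010010010110110110110000001000000000001100010010000000011011100000100000110001111001001

tick  register→output (feedback)
  0  10100010100100101101→1 (1)
  1  01000101001001011011→0 (0)
  2  10001010010010110110→1 (1)
  3  00010100100101101101→0 (1)
  4  00101001001011011011→0 (0)
  5  01010010010110110110→0 (1)
  6  10100100101101101101→1 (1)
  7  01001001011011011011→0 (0)
  8  10010010110110110110→1 (0)
  9  00100101101101101100→0 (0)
 10  01001011011011011000→0 (0)
 11  10010110110110110000→1 (0)
 12  00101101101101100000→0 (0)
 13  01011011011011000000→0 (1)
 14  10110110110110000001→1 (0)
 15  01101101101100000010→0 (0)
 16  11011011011000000100→1 (0)
 17  10110110110000001000→1 (0)
 18  01101101100000010000→0 (0)
 19  11011011000000100000→1 (0)
 20  10110110000001000000→1 (0)
 21  01101100000010000000→0 (0)
 22  11011000000100000000→1 (0)
 23  10110000001000000000→1 (0)
 24  01100000010000000000→0 (0)
 25  11000000100000000000→1 (1)
 26  10000001000000000001→1 (1)
 27  00000010000000000011→0 (0)
 28  00000100000000000110→0 (0)
 29  00001000000000001100→0 (0)
 30  00010000000000011000→0 (1)
 31  00100000000000110001→0 (0)
 32  01000000000001100010→0 (0)
 33  10000000000011000100→1 (1)
 34  00000000000110001001→0 (0)
 35  00000000001100010010→0 (0)
 36  00000000011000100100→0 (0)
 37  00000000110001001000→0 (0)
 38  00000001100010010000→0 (0)
 39  00000011000100100000→0 (0)
 40  00000110001001000000→0 (0)
 41  00001100010010000000→0 (0)
 42  00011000100100000000→0 (1)
 43  00110001001000000001→0 (1)
 44  01100010010000000011→0 (0)
 45  11000100100000000110→1 (1)
 46  10001001000000001101→1 (1)
 47  00010010000000011011→0 (1)
 48  00100100000000110111→0 (0)
 49  01001000000001101110→0 (0)
 50  10010000000011011100→1 (0)
 51  00100000000110111000→0 (0)
 52  01000000001101110000→0 (0)
 53  10000000011011100000→1 (1)
 54  00000000110111000001→0 (0)
 55  00000001101110000010→0 (0)
 56  00000011011100000100→0 (0)
 57  00000110111000001000→0 (0)
 58  00001101110000010000→0 (0)
 59  00011011100000100000→0 (1)
 60  00110111000001000001→0 (1)
 61  01101110000010000011→0 (0)
 62  11011100000100000110→1 (0)
 63  10111000001000001100→1 (0)
 64  01110000010000011000→0 (1)
 65  11100000100000110001→1 (1)
 66  11000001000001100011→1 (1)
 67  10000010000011000111→1 (1)
 68  00000100000110001111→0 (0)
 69  00001000001100011110→0 (0)
 70  00010000011000111100→0 (1)
 71  00100000110001111001→0 (0)
 72  01000001100011110010→0 (0)
 73  10000011000111100100→1 (1)
 74  00000110001111001001→0 (0)
 75  00001100011110010010→0 (0)
 76  00011000111100100100→0 (1)
 77  00110001111001001001→0 (1)
 78  01100011110010010011→0 (0)
 79  11000111100100100110→1 (1)
 80  10001111001001001101→1 (1)
 81  00011110010010011011→0 (1)
 82  00111100100100110111→0 (1)
 83  01111001001001101111→0 (1)
 84  11110010010011011111→1 (0)
 85  11100100100110111110→1 (1)
 86  11001001001101111101→1 (1)
 87  10010010011011111011→1 (0)
 88  00100100110111110110→0 (0)
 89  01001001101111101100→0 (0)
 90  10010011011111011000→1 (0)
 91  00100110111110110000→0 (0)
 92  01001101111101100000→0 (0)
 93  10011011111011000000→1 (0)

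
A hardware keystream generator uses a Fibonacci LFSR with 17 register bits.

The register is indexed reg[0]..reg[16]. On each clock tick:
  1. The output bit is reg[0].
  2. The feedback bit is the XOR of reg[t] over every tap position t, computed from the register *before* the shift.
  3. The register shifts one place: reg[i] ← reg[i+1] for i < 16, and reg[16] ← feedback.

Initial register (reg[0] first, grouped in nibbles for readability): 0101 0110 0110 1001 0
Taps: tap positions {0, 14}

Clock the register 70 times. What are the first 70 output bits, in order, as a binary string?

0101011001101001000010100111101111111010011100111000110010101100010011

step | reg (before) | out | fb
   0 | 01010110011010010 | 0 | 0
   1 | 10101100110100100 | 1 | 0
   2 | 01011001101001000 | 0 | 0
   3 | 10110011010010000 | 1 | 1
   4 | 01100110100100001 | 0 | 0
   5 | 11001101001000010 | 1 | 1
   6 | 10011010010000101 | 1 | 0
   7 | 00110100100001010 | 0 | 0
   8 | 01101001000010100 | 0 | 1
   9 | 11010010000101001 | 1 | 1
  10 | 10100100001010011 | 1 | 1
  11 | 01001000010100111 | 0 | 1
  12 | 10010000101001111 | 1 | 0
  13 | 00100001010011110 | 0 | 1
  14 | 01000010100111101 | 0 | 1
  15 | 10000101001111011 | 1 | 1
  16 | 00001010011110111 | 0 | 1
  17 | 00010100111101111 | 0 | 1
  18 | 00101001111011111 | 0 | 1
  19 | 01010011110111111 | 0 | 1
  20 | 10100111101111111 | 1 | 0
  21 | 01001111011111110 | 0 | 1
  22 | 10011110111111101 | 1 | 0
  23 | 00111101111111010 | 0 | 0
  24 | 01111011111110100 | 0 | 1
  25 | 11110111111101001 | 1 | 1
  26 | 11101111111010011 | 1 | 1
  27 | 11011111110100111 | 1 | 0
  28 | 10111111101001110 | 1 | 0
  29 | 01111111010011100 | 0 | 1
  30 | 11111110100111001 | 1 | 1
  31 | 11111101001110011 | 1 | 1
  32 | 11111010011100111 | 1 | 0
  33 | 11110100111001110 | 1 | 0
  34 | 11101001110011100 | 1 | 0
  35 | 11010011100111000 | 1 | 1
  36 | 10100111001110001 | 1 | 1
  37 | 01001110011100011 | 0 | 0
  38 | 10011100111000110 | 1 | 0
  39 | 00111001110001100 | 0 | 1
  40 | 01110011100011001 | 0 | 0
  41 | 11100111000110010 | 1 | 1
  42 | 11001110001100101 | 1 | 0
  43 | 10011100011001010 | 1 | 1
  44 | 00111000110010101 | 0 | 1
  45 | 01110001100101011 | 0 | 0
  46 | 11100011001010110 | 1 | 0
  47 | 11000110010101100 | 1 | 0
  48 | 10001100101011000 | 1 | 1
  49 | 00011001010110001 | 0 | 0
  50 | 00110010101100010 | 0 | 0
  51 | 01100101011000100 | 0 | 1
  52 | 11001010110001001 | 1 | 1
  53 | 10010101100010011 | 1 | 1
  54 | 00101011000100111 | 0 | 1
  55 | 01010110001001111 | 0 | 1
  56 | 10101100010011111 | 1 | 0
  57 | 01011000100111110 | 0 | 1
  58 | 10110001001111101 | 1 | 0
  59 | 01100010011111010 | 0 | 0
  60 | 11000100111110100 | 1 | 0
  61 | 10001001111101000 | 1 | 1
  62 | 00010011111010001 | 0 | 0
  63 | 00100111110100010 | 0 | 0
  64 | 01001111101000100 | 0 | 1
  65 | 10011111010001001 | 1 | 1
  66 | 00111110100010011 | 0 | 0
  67 | 01111101000100110 | 0 | 1
  68 | 11111010001001101 | 1 | 0
  69 | 11110100010011010 | 1 | 1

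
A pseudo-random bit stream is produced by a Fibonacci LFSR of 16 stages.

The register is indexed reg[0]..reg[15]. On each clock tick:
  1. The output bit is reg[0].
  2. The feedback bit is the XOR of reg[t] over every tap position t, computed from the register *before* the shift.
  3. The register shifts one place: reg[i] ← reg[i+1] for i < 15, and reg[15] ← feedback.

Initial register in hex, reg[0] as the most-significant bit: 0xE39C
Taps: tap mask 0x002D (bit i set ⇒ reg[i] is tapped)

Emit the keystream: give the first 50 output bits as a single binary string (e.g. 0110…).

11100011100111000000001010001100010011010101011010

tick  register→output (feedback)
  0  1110001110011100→1 (0)
  1  1100011100111000→1 (0)
  2  1000111001110000→1 (0)
  3  0001110011100000→0 (0)
  4  0011100111000000→0 (0)
  5  0111001110000000→0 (0)
  6  1110011100000000→1 (1)
  7  1100111000000001→1 (0)
  8  1001110000000010→1 (1)
  9  0011100000000101→0 (0)
 10  0111000000001010→0 (0)
 11  1110000000010100→1 (0)
 12  1100000000101000→1 (1)
 13  1000000001010001→1 (1)
 14  0000000010100011→0 (0)
 15  0000000101000110→0 (0)
 16  0000001010001100→0 (0)
 17  0000010100011000→0 (1)
 18  0000101000110001→0 (0)
 19  0001010001100010→0 (0)
 20  0010100011000100→0 (1)
 21  0101000110001001→0 (1)
 22  1010001100010011→1 (0)
 23  0100011000100110→0 (1)
 24  1000110001001101→1 (0)
 25  0001100010011010→0 (1)
 26  0011000100110101→0 (0)
 27  0110001001101010→0 (1)
 28  1100010011010101→1 (0)
 29  1000100110101010→1 (1)
 30  0001001101010101→0 (1)
 31  0010011010101011→0 (0)
 32  0100110101010110→0 (1)
 33  1001101010101101→1 (0)
 34  0011010101011010→0 (1)
 35  0110101010110101→0 (1)
 36  1101010101101011→1 (1)
 37  1010101011010111→1 (0)
 38  0101010110101110→0 (0)
 39  1010101101011100→1 (0)
 40  0101011010111000→0 (0)
 41  1010110101110000→1 (1)
 42  0101101011100001→0 (1)
 43  1011010111000011→1 (0)
 44  0110101110000110→0 (1)
 45  1101011100001101→1 (1)
 46  1010111000011011→1 (1)
 47  0101110000110111→0 (0)
 48  1011100001101110→1 (1)
 49  0111000011011101→0 (0)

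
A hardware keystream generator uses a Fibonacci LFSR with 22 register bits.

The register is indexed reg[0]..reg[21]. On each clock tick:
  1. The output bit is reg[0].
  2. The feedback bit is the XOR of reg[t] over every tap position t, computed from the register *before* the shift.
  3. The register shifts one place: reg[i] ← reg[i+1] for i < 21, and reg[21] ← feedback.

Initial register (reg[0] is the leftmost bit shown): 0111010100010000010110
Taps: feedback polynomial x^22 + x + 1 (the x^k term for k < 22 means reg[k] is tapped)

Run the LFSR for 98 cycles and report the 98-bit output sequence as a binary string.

step | reg (before) | out | fb
   0 | 0111010100010000010110 | 0 | 1
   1 | 1110101000100000101101 | 1 | 0
   2 | 1101010001000001011010 | 1 | 0
   3 | 1010100010000010110100 | 1 | 1
   4 | 0101000100000101101001 | 0 | 1
   5 | 1010001000001011010011 | 1 | 1
   6 | 0100010000010110100111 | 0 | 1
   7 | 1000100000101101001111 | 1 | 1
   8 | 0001000001011010011111 | 0 | 0
   9 | 0010000010110100111110 | 0 | 0
  10 | 0100000101101001111100 | 0 | 1
  11 | 1000001011010011111001 | 1 | 1
  12 | 0000010110100111110011 | 0 | 0
  13 | 0000101101001111100110 | 0 | 0
  14 | 0001011010011111001100 | 0 | 0
  15 | 0010110100111110011000 | 0 | 0
  16 | 0101101001111100110000 | 0 | 1
  17 | 1011010011111001100001 | 1 | 1
  18 | 0110100111110011000011 | 0 | 1
  19 | 1101001111100110000111 | 1 | 0
  20 | 1010011111001100001110 | 1 | 1
  21 | 0100111110011000011101 | 0 | 1
  22 | 1001111100110000111011 | 1 | 1
  23 | 0011111001100001110111 | 0 | 0
  24 | 0111110011000011101110 | 0 | 1
  25 | 1111100110000111011101 | 1 | 0
  26 | 1111001100001110111010 | 1 | 0
  27 | 1110011000011101110100 | 1 | 0
  28 | 1100110000111011101000 | 1 | 0
  29 | 1001100001110111010000 | 1 | 1
  30 | 0011000011101110100001 | 0 | 0
  31 | 0110000111011101000010 | 0 | 1
  32 | 1100001110111010000101 | 1 | 0
  33 | 1000011101110100001010 | 1 | 1
  34 | 0000111011101000010101 | 0 | 0
  35 | 0001110111010000101010 | 0 | 0
  36 | 0011101110100001010100 | 0 | 0
  37 | 0111011101000010101000 | 0 | 1
  38 | 1110111010000101010001 | 1 | 0
  39 | 1101110100001010100010 | 1 | 0
  40 | 1011101000010101000100 | 1 | 1
  41 | 0111010000101010001001 | 0 | 1
  42 | 1110100001010100010011 | 1 | 0
  43 | 1101000010101000100110 | 1 | 0
  44 | 1010000101010001001100 | 1 | 1
  45 | 0100001010100010011001 | 0 | 1
  46 | 1000010101000100110011 | 1 | 1
  47 | 0000101010001001100111 | 0 | 0
  48 | 0001010100010011001110 | 0 | 0
  49 | 0010101000100110011100 | 0 | 0
  50 | 0101010001001100111000 | 0 | 1
  51 | 1010100010011001110001 | 1 | 1
  52 | 0101000100110011100011 | 0 | 1
  53 | 1010001001100111000111 | 1 | 1
  54 | 0100010011001110001111 | 0 | 1
  55 | 1000100110011100011111 | 1 | 1
  56 | 0001001100111000111111 | 0 | 0
  57 | 0010011001110001111110 | 0 | 0
  58 | 0100110011100011111100 | 0 | 1
  59 | 1001100111000111111001 | 1 | 1
  60 | 0011001110001111110011 | 0 | 0
  61 | 0110011100011111100110 | 0 | 1
  62 | 1100111000111111001101 | 1 | 0
  63 | 1001110001111110011010 | 1 | 1
  64 | 0011100011111100110101 | 0 | 0
  65 | 0111000111111001101010 | 0 | 1
  66 | 1110001111110011010101 | 1 | 0
  67 | 1100011111100110101010 | 1 | 0
  68 | 1000111111001101010100 | 1 | 1
  69 | 0001111110011010101001 | 0 | 0
  70 | 0011111100110101010010 | 0 | 0
  71 | 0111111001101010100100 | 0 | 1
  72 | 1111110011010101001001 | 1 | 0
  73 | 1111100110101010010010 | 1 | 0
  74 | 1111001101010100100100 | 1 | 0
  75 | 1110011010101001001000 | 1 | 0
  76 | 1100110101010010010000 | 1 | 0
  77 | 1001101010100100100000 | 1 | 1
  78 | 0011010101001001000001 | 0 | 0
  79 | 0110101010010010000010 | 0 | 1
  80 | 1101010100100100000101 | 1 | 0
  81 | 1010101001001000001010 | 1 | 1
  82 | 0101010010010000010101 | 0 | 1
  83 | 1010100100100000101011 | 1 | 1
  84 | 0101001001000001010111 | 0 | 1
  85 | 1010010010000010101111 | 1 | 1
  86 | 0100100100000101011111 | 0 | 1
  87 | 1001001000001010111111 | 1 | 1
  88 | 0010010000010101111111 | 0 | 0
  89 | 0100100000101011111110 | 0 | 1
  90 | 1001000001010111111101 | 1 | 1
  91 | 0010000010101111111011 | 0 | 0
  92 | 0100000101011111110110 | 0 | 1
  93 | 1000001010111111101101 | 1 | 1
  94 | 0000010101111111011011 | 0 | 0
  95 | 0000101011111110110110 | 0 | 0
  96 | 0001010111111101101100 | 0 | 0
  97 | 0010101111111011011000 | 0 | 0

01110101000100000101101001111100110000111011101000010101000100110011100011111100110101010010010000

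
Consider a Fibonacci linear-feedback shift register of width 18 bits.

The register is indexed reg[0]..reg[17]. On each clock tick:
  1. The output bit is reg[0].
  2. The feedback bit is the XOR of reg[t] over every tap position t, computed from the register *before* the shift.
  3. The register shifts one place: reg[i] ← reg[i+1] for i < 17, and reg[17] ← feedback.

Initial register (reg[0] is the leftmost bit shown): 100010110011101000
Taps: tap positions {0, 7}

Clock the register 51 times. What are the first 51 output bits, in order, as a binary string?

k : reg_k → out_k, fb_k
0: 100010110011101000 → 1, fb=0
1: 000101100111010000 → 0, fb=0
2: 001011001110100000 → 0, fb=0
3: 010110011101000000 → 0, fb=1
4: 101100111010000001 → 1, fb=0
5: 011001110100000010 → 0, fb=1
6: 110011101000000101 → 1, fb=1
7: 100111010000001011 → 1, fb=0
8: 001110100000010110 → 0, fb=0
9: 011101000000101100 → 0, fb=0
10: 111010000001011000 → 1, fb=1
11: 110100000010110001 → 1, fb=1
12: 101000000101100011 → 1, fb=1
13: 010000001011000111 → 0, fb=0
14: 100000010110001110 → 1, fb=0
15: 000000101100011100 → 0, fb=0
16: 000001011000111000 → 0, fb=1
17: 000010110001110001 → 0, fb=1
18: 000101100011100011 → 0, fb=0
19: 001011000111000110 → 0, fb=0
20: 010110001110001100 → 0, fb=0
21: 101100011100011000 → 1, fb=0
22: 011000111000110000 → 0, fb=1
23: 110001110001100001 → 1, fb=0
24: 100011100011000010 → 1, fb=1
25: 000111000110000101 → 0, fb=0
26: 001110001100001010 → 0, fb=0
27: 011100011000010100 → 0, fb=1
28: 111000110000101001 → 1, fb=0
29: 110001100001010010 → 1, fb=1
30: 100011000010100101 → 1, fb=1
31: 000110000101001011 → 0, fb=0
32: 001100001010010110 → 0, fb=0
33: 011000010100101100 → 0, fb=1
34: 110000101001011001 → 1, fb=1
35: 100001010010110011 → 1, fb=0
36: 000010100101100110 → 0, fb=0
37: 000101001011001100 → 0, fb=0
38: 001010010110011000 → 0, fb=1
39: 010100101100110001 → 0, fb=0
40: 101001011001100010 → 1, fb=0
41: 010010110011000100 → 0, fb=1
42: 100101100110001001 → 1, fb=1
43: 001011001100010011 → 0, fb=0
44: 010110011000100110 → 0, fb=1
45: 101100110001001101 → 1, fb=0
46: 011001100010011010 → 0, fb=0
47: 110011000100110100 → 1, fb=1
48: 100110001001101001 → 1, fb=1
49: 001100010011010011 → 0, fb=1
50: 011000100110100111 → 0, fb=0

100010110011101000000101100011100011000010100101100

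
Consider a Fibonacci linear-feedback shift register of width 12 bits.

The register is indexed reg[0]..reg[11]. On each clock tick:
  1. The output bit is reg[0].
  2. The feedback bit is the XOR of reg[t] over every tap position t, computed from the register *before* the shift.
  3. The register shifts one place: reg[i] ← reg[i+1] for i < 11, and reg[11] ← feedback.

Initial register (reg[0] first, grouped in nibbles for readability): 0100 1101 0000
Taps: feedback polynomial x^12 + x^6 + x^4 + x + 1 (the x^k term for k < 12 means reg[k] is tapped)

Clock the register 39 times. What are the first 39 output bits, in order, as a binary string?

tick  register→output (feedback)
  0  010011010000→0 (0)
  1  100110100000→1 (1)
  2  001101000001→0 (0)
  3  011010000010→0 (0)
  4  110100000100→1 (0)
  5  101000001000→1 (1)
  6  010000010001→0 (1)
  7  100000100011→1 (0)
  8  000001000110→0 (0)
  9  000010001100→0 (1)
 10  000100011001→0 (0)
 11  001000110010→0 (1)
 12  010001100101→0 (0)
 13  100011001010→1 (0)
 14  000110010100→0 (1)
 15  001100101001→0 (1)
 16  011001010011→0 (1)
 17  110010100111→1 (0)
 18  100101001110→1 (1)
 19  001010011101→0 (1)
 20  010100111011→0 (0)
 21  101001110110→1 (0)
 22  010011101100→0 (1)
 23  100111011001→1 (0)
 24  001110110010→0 (0)
 25  011101100100→0 (0)
 26  111011001000→1 (1)
 27  110110010001→1 (1)
 28  101100100011→1 (0)
 29  011001000110→0 (1)
 30  110010001101→1 (1)
 31  100100011011→1 (1)
 32  001000110111→0 (1)
 33  010001101111→0 (0)
 34  100011011110→1 (0)
 35  000110111100→0 (0)
 36  001101111000→0 (1)
 37  011011110001→0 (1)
 38  110111100011→1 (0)

010011010000010001100101001110110010001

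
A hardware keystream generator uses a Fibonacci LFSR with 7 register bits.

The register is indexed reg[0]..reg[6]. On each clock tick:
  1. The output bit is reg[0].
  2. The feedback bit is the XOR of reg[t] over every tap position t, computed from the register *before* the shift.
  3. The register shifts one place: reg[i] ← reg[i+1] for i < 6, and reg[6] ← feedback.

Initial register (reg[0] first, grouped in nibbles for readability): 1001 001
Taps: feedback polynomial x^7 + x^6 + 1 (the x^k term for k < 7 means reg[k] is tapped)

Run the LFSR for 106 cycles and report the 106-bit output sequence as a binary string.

1001001000111000010111110010101110011010001001111000101000011000001000000111111101010100110011101110100101

step | reg (before) | out | fb
   0 | 1001001 | 1 | 0
   1 | 0010010 | 0 | 0
   2 | 0100100 | 0 | 0
   3 | 1001000 | 1 | 1
   4 | 0010001 | 0 | 1
   5 | 0100011 | 0 | 1
   6 | 1000111 | 1 | 0
   7 | 0001110 | 0 | 0
   8 | 0011100 | 0 | 0
   9 | 0111000 | 0 | 0
  10 | 1110000 | 1 | 1
  11 | 1100001 | 1 | 0
  12 | 1000010 | 1 | 1
  13 | 0000101 | 0 | 1
  14 | 0001011 | 0 | 1
  15 | 0010111 | 0 | 1
  16 | 0101111 | 0 | 1
  17 | 1011111 | 1 | 0
  18 | 0111110 | 0 | 0
  19 | 1111100 | 1 | 1
  20 | 1111001 | 1 | 0
  21 | 1110010 | 1 | 1
  22 | 1100101 | 1 | 0
  23 | 1001010 | 1 | 1
  24 | 0010101 | 0 | 1
  25 | 0101011 | 0 | 1
  26 | 1010111 | 1 | 0
  27 | 0101110 | 0 | 0
  28 | 1011100 | 1 | 1
  29 | 0111001 | 0 | 1
  30 | 1110011 | 1 | 0
  31 | 1100110 | 1 | 1
  32 | 1001101 | 1 | 0
  33 | 0011010 | 0 | 0
  34 | 0110100 | 0 | 0
  35 | 1101000 | 1 | 1
  36 | 1010001 | 1 | 0
  37 | 0100010 | 0 | 0
  38 | 1000100 | 1 | 1
  39 | 0001001 | 0 | 1
  40 | 0010011 | 0 | 1
  41 | 0100111 | 0 | 1
  42 | 1001111 | 1 | 0
  43 | 0011110 | 0 | 0
  44 | 0111100 | 0 | 0
  45 | 1111000 | 1 | 1
  46 | 1110001 | 1 | 0
  47 | 1100010 | 1 | 1
  48 | 1000101 | 1 | 0
  49 | 0001010 | 0 | 0
  50 | 0010100 | 0 | 0
  51 | 0101000 | 0 | 0
  52 | 1010000 | 1 | 1
  53 | 0100001 | 0 | 1
  54 | 1000011 | 1 | 0
  55 | 0000110 | 0 | 0
  56 | 0001100 | 0 | 0
  57 | 0011000 | 0 | 0
  58 | 0110000 | 0 | 0
  59 | 1100000 | 1 | 1
  60 | 1000001 | 1 | 0
  61 | 0000010 | 0 | 0
  62 | 0000100 | 0 | 0
  63 | 0001000 | 0 | 0
  64 | 0010000 | 0 | 0
  65 | 0100000 | 0 | 0
  66 | 1000000 | 1 | 1
  67 | 0000001 | 0 | 1
  68 | 0000011 | 0 | 1
  69 | 0000111 | 0 | 1
  70 | 0001111 | 0 | 1
  71 | 0011111 | 0 | 1
  72 | 0111111 | 0 | 1
  73 | 1111111 | 1 | 0
  74 | 1111110 | 1 | 1
  75 | 1111101 | 1 | 0
  76 | 1111010 | 1 | 1
  77 | 1110101 | 1 | 0
  78 | 1101010 | 1 | 1
  79 | 1010101 | 1 | 0
  80 | 0101010 | 0 | 0
  81 | 1010100 | 1 | 1
  82 | 0101001 | 0 | 1
  83 | 1010011 | 1 | 0
  84 | 0100110 | 0 | 0
  85 | 1001100 | 1 | 1
  86 | 0011001 | 0 | 1
  87 | 0110011 | 0 | 1
  88 | 1100111 | 1 | 0
  89 | 1001110 | 1 | 1
  90 | 0011101 | 0 | 1
  91 | 0111011 | 0 | 1
  92 | 1110111 | 1 | 0
  93 | 1101110 | 1 | 1
  94 | 1011101 | 1 | 0
  95 | 0111010 | 0 | 0
  96 | 1110100 | 1 | 1
  97 | 1101001 | 1 | 0
  98 | 1010010 | 1 | 1
  99 | 0100101 | 0 | 1
 100 | 1001011 | 1 | 0
 101 | 0010110 | 0 | 0
 102 | 0101100 | 0 | 0
 103 | 1011000 | 1 | 1
 104 | 0110001 | 0 | 1
 105 | 1100011 | 1 | 0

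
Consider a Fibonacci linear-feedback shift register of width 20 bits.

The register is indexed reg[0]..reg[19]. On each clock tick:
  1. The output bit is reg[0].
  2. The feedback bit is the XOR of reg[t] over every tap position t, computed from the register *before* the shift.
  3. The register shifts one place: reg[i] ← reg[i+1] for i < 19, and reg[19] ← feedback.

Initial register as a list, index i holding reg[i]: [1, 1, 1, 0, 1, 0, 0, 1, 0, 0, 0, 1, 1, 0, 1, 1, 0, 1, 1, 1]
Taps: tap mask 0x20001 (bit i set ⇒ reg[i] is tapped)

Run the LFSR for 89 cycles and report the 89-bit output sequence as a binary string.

tick  register→output (feedback)
  0  11101001000110110111→1 (0)
  1  11010010001101101110→1 (0)
  2  10100100011011011100→1 (0)
  3  01001000110110111000→0 (0)
  4  10010001101101110000→1 (1)
  5  00100011011011100001→0 (0)
  6  01000110110111000010→0 (0)
  7  10001101101110000100→1 (0)
  8  00011011011100001000→0 (0)
  9  00110110111000010000→0 (0)
 10  01101101110000100000→0 (0)
 11  11011011100001000000→1 (1)
 12  10110111000010000001→1 (1)
 13  01101110000100000011→0 (0)
 14  11011100001000000110→1 (0)
 15  10111000010000001100→1 (0)
 16  01110000100000011000→0 (0)
 17  11100001000000110000→1 (1)
 18  11000010000001100001→1 (1)
 19  10000100000011000011→1 (1)
 20  00001000000110000111→0 (1)
 21  00010000001100001111→0 (1)
 22  00100000011000011111→0 (1)
 23  01000000110000111111→0 (1)
 24  10000001100001111111→1 (0)
 25  00000011000011111110→0 (1)
 26  00000110000111111101→0 (1)
 27  00001100001111111011→0 (0)
 28  00011000011111110110→0 (1)
 29  00110000111111101101→0 (1)
 30  01100001111111011011→0 (0)
 31  11000011111110110110→1 (0)
 32  10000111111101101100→1 (0)
 33  00001111111011011000→0 (0)
 34  00011111110110110000→0 (0)
 35  00111111101101100000→0 (0)
 36  01111111011011000000→0 (0)
 37  11111110110110000000→1 (1)
 38  11111101101100000001→1 (1)
 39  11111011011000000011→1 (1)
 40  11110110110000000111→1 (0)
 41  11101101100000001110→1 (0)
 42  11011011000000011100→1 (0)
 43  10110110000000111000→1 (1)
 44  01101100000001110001→0 (0)
 45  11011000000011100010→1 (1)
 46  10110000000111000101→1 (0)
 47  01100000001110001010→0 (0)
 48  11000000011100010100→1 (0)
 49  10000000111000101000→1 (1)
 50  00000001110001010001→0 (0)
 51  00000011100010100010→0 (0)
 52  00000111000101000100→0 (1)
 53  00001110001010001001→0 (0)
 54  00011100010100010010→0 (0)
 55  00111000101000100100→0 (1)
 56  01110001010001001001→0 (0)
 57  11100010100010010010→1 (1)
 58  11000101000100100101→1 (0)
 59  10001010001001001010→1 (1)
 60  00010100010010010101→0 (1)
 61  00101000100100101011→0 (0)
 62  01010001001001010110→0 (1)
 63  10100010010010101101→1 (0)
 64  01000100100101011010→0 (0)
 65  10001001001010110100→1 (0)
 66  00010010010101101000→0 (0)
 67  00100100101011010000→0 (0)
 68  01001001010110100000→0 (0)
 69  10010010101101000000→1 (1)
 70  00100101011010000001→0 (0)
 71  01001010110100000010→0 (0)
 72  10010101101000000100→1 (0)
 73  00101011010000001000→0 (0)
 74  01010110100000010000→0 (0)
 75  10101101000000100000→1 (1)
 76  01011010000001000001→0 (0)
 77  10110100000010000010→1 (1)
 78  01101000000100000101→0 (1)
 79  11010000001000001011→1 (1)
 80  10100000010000010111→1 (0)
 81  01000000100000101110→0 (1)
 82  10000001000001011101→1 (0)
 83  00000010000010111010→0 (0)
 84  00000100000101110100→0 (1)
 85  00001000001011101001→0 (0)
 86  00010000010111010010→0 (0)
 87  00100000101110100100→0 (1)
 88  01000001011101001001→0 (0)

11101001000110110111000010000001100001111111011011000000011100010100010010010101101000000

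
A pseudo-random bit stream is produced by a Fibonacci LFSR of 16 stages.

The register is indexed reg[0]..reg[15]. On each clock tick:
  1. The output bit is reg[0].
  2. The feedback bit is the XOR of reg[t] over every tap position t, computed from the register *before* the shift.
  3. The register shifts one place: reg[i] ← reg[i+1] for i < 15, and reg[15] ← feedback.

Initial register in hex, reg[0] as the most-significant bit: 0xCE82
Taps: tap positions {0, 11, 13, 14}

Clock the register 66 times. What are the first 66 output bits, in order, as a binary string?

step | reg (before) | out | fb
   0 | 1100111010000010 | 1 | 0
   1 | 1001110100000100 | 1 | 0
   2 | 0011101000001000 | 0 | 0
   3 | 0111010000010000 | 0 | 1
   4 | 1110100000100001 | 1 | 1
   5 | 1101000001000011 | 1 | 0
   6 | 1010000010000110 | 1 | 1
   7 | 0100000100001101 | 0 | 1
   8 | 1000001000011011 | 1 | 1
   9 | 0000010000110111 | 0 | 1
  10 | 0000100001101111 | 0 | 0
  11 | 0001000011011110 | 0 | 1
  12 | 0010000110111101 | 0 | 0
  13 | 0100001101111010 | 0 | 0
  14 | 1000011011110100 | 1 | 1
  15 | 0000110111101001 | 0 | 0
  16 | 0001101111010010 | 0 | 0
  17 | 0011011110100100 | 0 | 1
  18 | 0110111101001001 | 0 | 0
  19 | 1101111010010010 | 1 | 1
  20 | 1011110100100101 | 1 | 0
  21 | 0111101001001010 | 0 | 1
  22 | 1111010010010101 | 1 | 1
  23 | 1110100100101011 | 1 | 0
  24 | 1101001001010110 | 1 | 0
  25 | 1010010010101100 | 1 | 0
  26 | 0100100101011000 | 0 | 1
  27 | 1001001010110001 | 1 | 0
  28 | 0010010101100010 | 0 | 1
  29 | 0100101011000101 | 0 | 1
  30 | 1001010110001011 | 1 | 0
  31 | 0010101100010110 | 0 | 1
  32 | 0101011000101101 | 0 | 1
  33 | 1010110001011011 | 1 | 1
  34 | 0101100010110111 | 0 | 1
  35 | 1011000101101111 | 1 | 1
  36 | 0110001011011111 | 0 | 1
  37 | 1100010110111111 | 1 | 0
  38 | 1000101101111110 | 1 | 0
  39 | 0001011011111100 | 0 | 0
  40 | 0010110111111000 | 0 | 1
  41 | 0101101111110001 | 0 | 1
  42 | 1011011111100011 | 1 | 0
  43 | 0110111111000110 | 0 | 0
  44 | 1101111110001100 | 1 | 0
  45 | 1011111100011000 | 1 | 0
  46 | 0111111000110000 | 0 | 1
  47 | 1111110001100001 | 1 | 1
  48 | 1111100011000011 | 1 | 0
  49 | 1111000110000110 | 1 | 1
  50 | 1110001100001101 | 1 | 0
  51 | 1100011000011010 | 1 | 1
  52 | 1000110000110101 | 1 | 1
  53 | 0001100001101011 | 0 | 1
  54 | 0011000011010111 | 0 | 1
  55 | 0110000110101111 | 0 | 0
  56 | 1100001101011110 | 1 | 0
  57 | 1000011010111100 | 1 | 1
  58 | 0000110101111001 | 0 | 1
  59 | 0001101011110011 | 0 | 0
  60 | 0011010111100110 | 0 | 0
  61 | 0110101111001100 | 0 | 1
  62 | 1101011110011001 | 1 | 0
  63 | 1010111100110010 | 1 | 1
  64 | 0101111001100101 | 0 | 1
  65 | 1011110011001011 | 1 | 0

110011101000001000011011110100100101011000101101111110001100001101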